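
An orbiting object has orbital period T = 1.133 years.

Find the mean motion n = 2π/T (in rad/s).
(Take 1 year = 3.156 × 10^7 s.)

Convert to SI: T = 1.133 years = 3.57575e+07 s.
n = 2π / T.
n = 2π / 3.57575e+07 s ≈ 1.757e-07 rad/s.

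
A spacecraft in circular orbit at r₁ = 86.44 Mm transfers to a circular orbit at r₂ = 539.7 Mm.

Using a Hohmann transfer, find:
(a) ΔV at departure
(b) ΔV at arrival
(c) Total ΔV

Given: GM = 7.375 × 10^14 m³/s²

Convert to SI: r₁ = 86.44 Mm = 8.644e+07 m; r₂ = 539.7 Mm = 5.397e+08 m.
Transfer semi-major axis: a_t = (r₁ + r₂)/2 = (8.644e+07 + 5.397e+08)/2 = 3.1307e+08 m.
Circular speeds: v₁ = √(GM/r₁) = 2920.95 m/s, v₂ = √(GM/r₂) = 1168.97 m/s.
Transfer speeds (vis-viva v² = GM(2/r − 1/a_t)): v₁ᵗ = 3835.12 m/s, v₂ᵗ = 614.245 m/s.
(a) ΔV₁ = |v₁ᵗ − v₁| ≈ 914.2 m/s = 914.2 m/s.
(b) ΔV₂ = |v₂ − v₂ᵗ| ≈ 554.7 m/s = 554.7 m/s.
(c) ΔV_total = ΔV₁ + ΔV₂ ≈ 1469 m/s = 1.469 km/s.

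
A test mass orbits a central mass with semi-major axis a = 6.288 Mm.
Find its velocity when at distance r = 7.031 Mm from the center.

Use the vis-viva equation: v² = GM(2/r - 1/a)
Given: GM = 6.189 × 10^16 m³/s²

Convert to SI: a = 6.288 Mm = 6.288e+06 m; r = 7.031 Mm = 7.031e+06 m.
Vis-viva: v = √(GM · (2/r − 1/a)).
2/r − 1/a = 2/7.031e+06 − 1/6.288e+06 = 1.25421e-07 m⁻¹.
v = √(6.189e+16 · 1.25421e-07) m/s ≈ 8.81e+04 m/s = 88.1 km/s.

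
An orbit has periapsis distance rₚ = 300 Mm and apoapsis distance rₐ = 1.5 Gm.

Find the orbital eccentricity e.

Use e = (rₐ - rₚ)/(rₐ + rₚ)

Convert to SI: rₚ = 300 Mm = 3e+08 m; rₐ = 1.5 Gm = 1.5e+09 m.
e = (rₐ − rₚ) / (rₐ + rₚ).
e = (1.5e+09 − 3e+08) / (1.5e+09 + 3e+08) = 1.2e+09 / 1.8e+09 ≈ 0.6667.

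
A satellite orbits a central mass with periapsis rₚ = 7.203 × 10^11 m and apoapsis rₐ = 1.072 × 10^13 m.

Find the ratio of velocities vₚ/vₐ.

Conservation of angular momentum gives rₚvₚ = rₐvₐ, so vₚ/vₐ = rₐ/rₚ.
vₚ/vₐ = 1.072e+13 / 7.203e+11 ≈ 14.88.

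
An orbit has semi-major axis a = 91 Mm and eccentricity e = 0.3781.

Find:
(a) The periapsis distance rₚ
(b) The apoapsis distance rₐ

Convert to SI: a = 91 Mm = 9.1e+07 m.
(a) rₚ = a(1 − e) = 9.1e+07 · (1 − 0.3781) = 9.1e+07 · 0.6219 ≈ 5.659e+07 m = 56.59 Mm.
(b) rₐ = a(1 + e) = 9.1e+07 · (1 + 0.3781) = 9.1e+07 · 1.3781 ≈ 1.254e+08 m = 125.4 Mm.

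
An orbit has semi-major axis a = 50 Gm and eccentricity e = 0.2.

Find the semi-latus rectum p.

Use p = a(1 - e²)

Convert to SI: a = 50 Gm = 5e+10 m.
p = a (1 − e²).
p = 5e+10 · (1 − (0.2)²) = 5e+10 · 0.96 ≈ 4.8e+10 m = 48 Gm.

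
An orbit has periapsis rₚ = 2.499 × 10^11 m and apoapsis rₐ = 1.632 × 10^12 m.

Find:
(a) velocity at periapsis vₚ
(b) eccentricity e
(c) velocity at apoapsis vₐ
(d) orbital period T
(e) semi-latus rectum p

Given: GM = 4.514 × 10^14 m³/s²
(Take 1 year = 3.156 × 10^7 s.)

(a) With a = (rₚ + rₐ)/2 = 9.4095e+11 m, vₚ = √(GM (2/rₚ − 1/a)) = √(4.514e+14 · (2/2.499e+11 − 1/9.4095e+11)) m/s ≈ 55.97 m/s
(b) e = (rₐ − rₚ)/(rₐ + rₚ) = (1.632e+12 − 2.499e+11)/(1.632e+12 + 2.499e+11) ≈ 0.7344
(c) With a = (rₚ + rₐ)/2 = 9.4095e+11 m, vₐ = √(GM (2/rₐ − 1/a)) = √(4.514e+14 · (2/1.632e+12 − 1/9.4095e+11)) m/s ≈ 8.571 m/s
(d) With a = (rₚ + rₐ)/2 = 9.4095e+11 m, T = 2π √(a³/GM) = 2π √((9.4095e+11)³/4.514e+14) s ≈ 2.699e+11 s
(e) From a = (rₚ + rₐ)/2 = 9.4095e+11 m and e = (rₐ − rₚ)/(rₐ + rₚ) = 0.734417, p = a(1 − e²) = 9.4095e+11 · (1 − (0.734417)²) ≈ 4.334e+11 m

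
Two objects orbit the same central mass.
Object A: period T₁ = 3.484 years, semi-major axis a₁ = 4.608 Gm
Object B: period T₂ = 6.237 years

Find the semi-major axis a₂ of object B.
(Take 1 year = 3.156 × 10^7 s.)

Convert to SI: T₁ = 3.484 years = 1.09955e+08 s; a₁ = 4.608 Gm = 4.608e+09 m; T₂ = 6.237 years = 1.9684e+08 s.
Kepler's third law: (T₁/T₂)² = (a₁/a₂)³ ⇒ a₂ = a₁ · (T₂/T₁)^(2/3).
T₂/T₁ = 1.9684e+08 / 1.09955e+08 = 1.79018.
a₂ = 4.608e+09 · (1.79018)^(2/3) m ≈ 6.794e+09 m = 6.794 Gm.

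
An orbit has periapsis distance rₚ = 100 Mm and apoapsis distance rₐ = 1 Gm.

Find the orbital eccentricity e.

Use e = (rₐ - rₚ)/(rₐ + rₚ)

Convert to SI: rₚ = 100 Mm = 1e+08 m; rₐ = 1 Gm = 1e+09 m.
e = (rₐ − rₚ) / (rₐ + rₚ).
e = (1e+09 − 1e+08) / (1e+09 + 1e+08) = 9e+08 / 1.1e+09 ≈ 0.8182.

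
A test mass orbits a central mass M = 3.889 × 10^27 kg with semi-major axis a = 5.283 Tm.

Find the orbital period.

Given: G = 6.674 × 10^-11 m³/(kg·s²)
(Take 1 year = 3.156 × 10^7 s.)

Convert to SI: a = 5.283 Tm = 5.283e+12 m.
GM = G · M = 6.674e-11 · 3.889e+27 = 2.59552e+17 m³/s².
Kepler's third law: T = 2π √(a³ / GM).
Substituting a = 5.283e+12 m and GM = 2.59552e+17 m³/s²:
T = 2π √((5.283e+12)³ / 2.59552e+17) s
T ≈ 1.498e+11 s = 4745 years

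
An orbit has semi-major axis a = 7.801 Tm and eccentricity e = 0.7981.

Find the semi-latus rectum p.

Convert to SI: a = 7.801 Tm = 7.801e+12 m.
p = a (1 − e²).
p = 7.801e+12 · (1 − (0.7981)²) = 7.801e+12 · 0.363036 ≈ 2.832e+12 m = 2.832 Tm.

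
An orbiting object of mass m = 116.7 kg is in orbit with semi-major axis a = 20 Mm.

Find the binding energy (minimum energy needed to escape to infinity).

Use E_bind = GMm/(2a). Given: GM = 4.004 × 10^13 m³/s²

Convert to SI: a = 20 Mm = 2e+07 m.
Total orbital energy is E = −GMm/(2a); binding energy is E_bind = −E = GMm/(2a).
E_bind = 4.004e+13 · 116.7 / (2 · 2e+07) J ≈ 1.168e+08 J = 116.8 MJ.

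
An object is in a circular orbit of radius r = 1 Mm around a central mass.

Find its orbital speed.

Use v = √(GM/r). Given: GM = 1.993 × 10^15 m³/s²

Convert to SI: r = 1 Mm = 1e+06 m.
For a circular orbit, gravity supplies the centripetal force, so v = √(GM / r).
v = √(1.993e+15 / 1e+06) m/s ≈ 4.464e+04 m/s = 44.64 km/s.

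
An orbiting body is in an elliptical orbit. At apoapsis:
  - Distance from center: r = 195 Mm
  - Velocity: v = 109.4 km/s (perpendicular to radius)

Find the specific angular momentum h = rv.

Convert to SI: r = 195 Mm = 1.95e+08 m; v = 109.4 km/s = 109400 m/s.
With v perpendicular to r, h = r · v.
h = 1.95e+08 · 109400 m²/s ≈ 2.133e+13 m²/s.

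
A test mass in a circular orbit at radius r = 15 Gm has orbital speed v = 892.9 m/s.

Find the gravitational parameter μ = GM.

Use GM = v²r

Convert to SI: r = 15 Gm = 1.5e+10 m.
For a circular orbit v² = GM/r, so GM = v² · r.
GM = (892.9)² · 1.5e+10 m³/s² ≈ 1.196e+16 m³/s² = 1.196 × 10^16 m³/s².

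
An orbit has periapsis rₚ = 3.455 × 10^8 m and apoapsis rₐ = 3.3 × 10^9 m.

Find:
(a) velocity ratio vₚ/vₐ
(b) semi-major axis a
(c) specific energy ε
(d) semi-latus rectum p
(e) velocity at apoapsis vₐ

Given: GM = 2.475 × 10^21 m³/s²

(a) Conservation of angular momentum (rₚvₚ = rₐvₐ) gives vₚ/vₐ = rₐ/rₚ = 3.3e+09/3.455e+08 ≈ 9.551
(b) a = (rₚ + rₐ)/2 = (3.455e+08 + 3.3e+09)/2 ≈ 1.823e+09 m
(c) With a = (rₚ + rₐ)/2 = 1.82275e+09 m, ε = −GM/(2a) = −2.475e+21/(2 · 1.82275e+09) J/kg ≈ -6.789e+11 J/kg
(d) From a = (rₚ + rₐ)/2 = 1.82275e+09 m and e = (rₐ − rₚ)/(rₐ + rₚ) = 0.810451, p = a(1 − e²) = 1.82275e+09 · (1 − (0.810451)²) ≈ 6.255e+08 m
(e) With a = (rₚ + rₐ)/2 = 1.82275e+09 m, vₐ = √(GM (2/rₐ − 1/a)) = √(2.475e+21 · (2/3.3e+09 − 1/1.82275e+09)) m/s ≈ 3.77e+05 m/s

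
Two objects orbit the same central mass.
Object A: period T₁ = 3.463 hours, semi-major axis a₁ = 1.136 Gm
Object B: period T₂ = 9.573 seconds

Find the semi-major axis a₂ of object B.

Convert to SI: T₁ = 3.463 hours = 12466.8 s; a₁ = 1.136 Gm = 1.136e+09 m.
Kepler's third law: (T₁/T₂)² = (a₁/a₂)³ ⇒ a₂ = a₁ · (T₂/T₁)^(2/3).
T₂/T₁ = 9.573 / 12466.8 = 0.000767879.
a₂ = 1.136e+09 · (0.000767879)^(2/3) m ≈ 9.526e+06 m = 9.526 Mm.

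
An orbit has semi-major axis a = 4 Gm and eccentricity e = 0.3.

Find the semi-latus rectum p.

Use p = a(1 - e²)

Convert to SI: a = 4 Gm = 4e+09 m.
p = a (1 − e²).
p = 4e+09 · (1 − (0.3)²) = 4e+09 · 0.91 ≈ 3.64e+09 m = 3.64 Gm.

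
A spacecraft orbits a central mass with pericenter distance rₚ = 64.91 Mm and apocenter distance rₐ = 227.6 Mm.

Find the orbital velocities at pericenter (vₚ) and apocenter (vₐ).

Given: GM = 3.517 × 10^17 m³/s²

Convert to SI: rₚ = 64.91 Mm = 6.491e+07 m; rₐ = 227.6 Mm = 2.276e+08 m.
Use the vis-viva equation v² = GM(2/r − 1/a) with a = (rₚ + rₐ)/2 = (6.491e+07 + 2.276e+08)/2 = 1.46255e+08 m.
vₚ = √(GM · (2/rₚ − 1/a)) = √(3.517e+17 · (2/6.491e+07 − 1/1.46255e+08)) m/s ≈ 9.183e+04 m/s = 91.83 km/s.
vₐ = √(GM · (2/rₐ − 1/a)) = √(3.517e+17 · (2/2.276e+08 − 1/1.46255e+08)) m/s ≈ 2.619e+04 m/s = 26.19 km/s.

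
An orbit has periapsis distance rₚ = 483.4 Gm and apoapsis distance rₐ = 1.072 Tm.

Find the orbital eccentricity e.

Convert to SI: rₚ = 483.4 Gm = 4.834e+11 m; rₐ = 1.072 Tm = 1.072e+12 m.
e = (rₐ − rₚ) / (rₐ + rₚ).
e = (1.072e+12 − 4.834e+11) / (1.072e+12 + 4.834e+11) = 5.886e+11 / 1.5554e+12 ≈ 0.3784.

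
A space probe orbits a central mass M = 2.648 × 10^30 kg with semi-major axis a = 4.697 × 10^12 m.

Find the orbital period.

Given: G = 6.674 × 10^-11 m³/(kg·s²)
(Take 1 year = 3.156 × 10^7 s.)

GM = G · M = 6.674e-11 · 2.648e+30 = 1.76728e+20 m³/s².
Kepler's third law: T = 2π √(a³ / GM).
Substituting a = 4.697e+12 m and GM = 1.76728e+20 m³/s²:
T = 2π √((4.697e+12)³ / 1.76728e+20) s
T ≈ 4.811e+09 s = 152.4 years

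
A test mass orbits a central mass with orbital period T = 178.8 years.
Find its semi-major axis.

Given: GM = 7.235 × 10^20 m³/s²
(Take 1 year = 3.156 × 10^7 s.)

Convert to SI: T = 178.8 years = 5.64293e+09 s.
Invert Kepler's third law: a = (GM · T² / (4π²))^(1/3).
Substituting T = 5.64293e+09 s and GM = 7.235e+20 m³/s²:
a = (7.235e+20 · (5.64293e+09)² / (4π²))^(1/3) m
a ≈ 8.357e+12 m = 8.357 × 10^12 m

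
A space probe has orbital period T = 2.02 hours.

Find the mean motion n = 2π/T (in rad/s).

Convert to SI: T = 2.02 hours = 7272 s.
n = 2π / T.
n = 2π / 7272 s ≈ 0.000864 rad/s.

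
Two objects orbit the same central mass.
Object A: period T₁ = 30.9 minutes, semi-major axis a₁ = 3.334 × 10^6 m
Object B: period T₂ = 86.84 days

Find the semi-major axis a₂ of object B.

Convert to SI: T₁ = 30.9 minutes = 1854 s; T₂ = 86.84 days = 7.50298e+06 s.
Kepler's third law: (T₁/T₂)² = (a₁/a₂)³ ⇒ a₂ = a₁ · (T₂/T₁)^(2/3).
T₂/T₁ = 7.50298e+06 / 1854 = 4046.91.
a₂ = 3.334e+06 · (4046.91)^(2/3) m ≈ 8.467e+08 m = 8.467 × 10^8 m.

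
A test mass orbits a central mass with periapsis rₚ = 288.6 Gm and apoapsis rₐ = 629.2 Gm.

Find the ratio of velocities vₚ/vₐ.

Convert to SI: rₚ = 288.6 Gm = 2.886e+11 m; rₐ = 629.2 Gm = 6.292e+11 m.
Conservation of angular momentum gives rₚvₚ = rₐvₐ, so vₚ/vₐ = rₐ/rₚ.
vₚ/vₐ = 6.292e+11 / 2.886e+11 ≈ 2.18.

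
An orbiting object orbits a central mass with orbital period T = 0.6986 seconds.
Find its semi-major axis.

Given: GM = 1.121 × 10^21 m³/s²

Invert Kepler's third law: a = (GM · T² / (4π²))^(1/3).
Substituting T = 0.6986 s and GM = 1.121e+21 m³/s²:
a = (1.121e+21 · (0.6986)² / (4π²))^(1/3) m
a ≈ 2.402e+06 m = 2.402 Mm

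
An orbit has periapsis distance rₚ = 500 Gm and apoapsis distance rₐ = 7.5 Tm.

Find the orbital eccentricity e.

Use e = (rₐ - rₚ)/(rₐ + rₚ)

Convert to SI: rₚ = 500 Gm = 5e+11 m; rₐ = 7.5 Tm = 7.5e+12 m.
e = (rₐ − rₚ) / (rₐ + rₚ).
e = (7.5e+12 − 5e+11) / (7.5e+12 + 5e+11) = 7e+12 / 8e+12 ≈ 0.875.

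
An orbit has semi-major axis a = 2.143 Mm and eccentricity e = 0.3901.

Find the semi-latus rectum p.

Convert to SI: a = 2.143 Mm = 2.143e+06 m.
p = a (1 − e²).
p = 2.143e+06 · (1 − (0.3901)²) = 2.143e+06 · 0.847822 ≈ 1.817e+06 m = 1.817 Mm.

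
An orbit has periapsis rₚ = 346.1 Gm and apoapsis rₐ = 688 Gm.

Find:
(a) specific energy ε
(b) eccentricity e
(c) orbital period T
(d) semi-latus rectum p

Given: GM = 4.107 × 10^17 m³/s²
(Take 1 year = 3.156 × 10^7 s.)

Convert to SI: rₚ = 346.1 Gm = 3.461e+11 m; rₐ = 688 Gm = 6.88e+11 m.
(a) With a = (rₚ + rₐ)/2 = 5.1705e+11 m, ε = −GM/(2a) = −4.107e+17/(2 · 5.1705e+11) J/kg ≈ -3.972e+05 J/kg
(b) e = (rₐ − rₚ)/(rₐ + rₚ) = (6.88e+11 − 3.461e+11)/(6.88e+11 + 3.461e+11) ≈ 0.3306
(c) With a = (rₚ + rₐ)/2 = 5.1705e+11 m, T = 2π √(a³/GM) = 2π √((5.1705e+11)³/4.107e+17) s ≈ 3.645e+09 s
(d) From a = (rₚ + rₐ)/2 = 5.1705e+11 m and e = (rₐ − rₚ)/(rₐ + rₚ) = 0.330626, p = a(1 − e²) = 5.1705e+11 · (1 − (0.330626)²) ≈ 4.605e+11 m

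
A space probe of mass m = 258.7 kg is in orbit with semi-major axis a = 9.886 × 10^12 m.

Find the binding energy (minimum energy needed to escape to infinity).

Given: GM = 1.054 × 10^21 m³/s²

Total orbital energy is E = −GMm/(2a); binding energy is E_bind = −E = GMm/(2a).
E_bind = 1.054e+21 · 258.7 / (2 · 9.886e+12) J ≈ 1.379e+10 J = 13.79 GJ.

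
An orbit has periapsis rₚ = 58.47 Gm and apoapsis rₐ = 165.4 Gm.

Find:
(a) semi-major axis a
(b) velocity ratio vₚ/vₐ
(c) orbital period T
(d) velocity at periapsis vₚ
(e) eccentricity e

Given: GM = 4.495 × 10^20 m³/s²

Convert to SI: rₚ = 58.47 Gm = 5.847e+10 m; rₐ = 165.4 Gm = 1.654e+11 m.
(a) a = (rₚ + rₐ)/2 = (5.847e+10 + 1.654e+11)/2 ≈ 1.119e+11 m
(b) Conservation of angular momentum (rₚvₚ = rₐvₐ) gives vₚ/vₐ = rₐ/rₚ = 1.654e+11/5.847e+10 ≈ 2.829
(c) With a = (rₚ + rₐ)/2 = 1.11935e+11 m, T = 2π √(a³/GM) = 2π √((1.11935e+11)³/4.495e+20) s ≈ 1.11e+07 s
(d) With a = (rₚ + rₐ)/2 = 1.11935e+11 m, vₚ = √(GM (2/rₚ − 1/a)) = √(4.495e+20 · (2/5.847e+10 − 1/1.11935e+11)) m/s ≈ 1.066e+05 m/s
(e) e = (rₐ − rₚ)/(rₐ + rₚ) = (1.654e+11 − 5.847e+10)/(1.654e+11 + 5.847e+10) ≈ 0.4776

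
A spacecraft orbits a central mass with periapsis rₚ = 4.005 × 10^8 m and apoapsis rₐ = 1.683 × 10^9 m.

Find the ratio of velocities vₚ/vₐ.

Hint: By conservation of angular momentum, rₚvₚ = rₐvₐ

Conservation of angular momentum gives rₚvₚ = rₐvₐ, so vₚ/vₐ = rₐ/rₚ.
vₚ/vₐ = 1.683e+09 / 4.005e+08 ≈ 4.202.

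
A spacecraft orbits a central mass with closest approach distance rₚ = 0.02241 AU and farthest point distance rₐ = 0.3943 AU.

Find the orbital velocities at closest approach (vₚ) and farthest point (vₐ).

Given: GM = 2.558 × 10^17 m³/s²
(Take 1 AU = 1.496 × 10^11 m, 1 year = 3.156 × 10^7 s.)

Convert to SI: rₚ = 0.02241 AU = 3.35254e+09 m; rₐ = 0.3943 AU = 5.89873e+10 m.
Use the vis-viva equation v² = GM(2/r − 1/a) with a = (rₚ + rₐ)/2 = (3.35254e+09 + 5.89873e+10)/2 = 3.11699e+10 m.
vₚ = √(GM · (2/rₚ − 1/a)) = √(2.558e+17 · (2/3.35254e+09 − 1/3.11699e+10)) m/s ≈ 1.202e+04 m/s = 2.535 AU/year.
vₐ = √(GM · (2/rₐ − 1/a)) = √(2.558e+17 · (2/5.89873e+10 − 1/3.11699e+10)) m/s ≈ 683 m/s = 0.1441 AU/year.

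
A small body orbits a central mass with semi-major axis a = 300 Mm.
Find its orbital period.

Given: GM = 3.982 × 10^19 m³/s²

Convert to SI: a = 300 Mm = 3e+08 m.
Kepler's third law: T = 2π √(a³ / GM).
Substituting a = 3e+08 m and GM = 3.982e+19 m³/s²:
T = 2π √((3e+08)³ / 3.982e+19) s
T ≈ 5174 s = 1.437 hours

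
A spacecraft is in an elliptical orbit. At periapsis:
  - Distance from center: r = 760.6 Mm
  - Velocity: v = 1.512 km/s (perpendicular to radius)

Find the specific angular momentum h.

Convert to SI: r = 760.6 Mm = 7.606e+08 m; v = 1.512 km/s = 1512 m/s.
With v perpendicular to r, h = r · v.
h = 7.606e+08 · 1512 m²/s ≈ 1.15e+12 m²/s.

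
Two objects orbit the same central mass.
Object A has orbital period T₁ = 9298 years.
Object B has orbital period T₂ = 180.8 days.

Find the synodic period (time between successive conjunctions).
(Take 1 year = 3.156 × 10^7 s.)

Convert to SI: T₁ = 9298 years = 2.93445e+11 s; T₂ = 180.8 days = 1.56211e+07 s.
T_syn = |T₁ · T₂ / (T₁ − T₂)|.
T_syn = |2.93445e+11 · 1.56211e+07 / (2.93445e+11 − 1.56211e+07)| s ≈ 1.562e+07 s = 180.8 days.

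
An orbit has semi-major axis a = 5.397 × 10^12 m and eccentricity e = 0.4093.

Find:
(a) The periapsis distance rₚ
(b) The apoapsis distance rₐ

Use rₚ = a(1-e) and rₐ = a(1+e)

(a) rₚ = a(1 − e) = 5.397e+12 · (1 − 0.4093) = 5.397e+12 · 0.5907 ≈ 3.188e+12 m = 3.188 × 10^12 m.
(b) rₐ = a(1 + e) = 5.397e+12 · (1 + 0.4093) = 5.397e+12 · 1.4093 ≈ 7.606e+12 m = 7.606 × 10^12 m.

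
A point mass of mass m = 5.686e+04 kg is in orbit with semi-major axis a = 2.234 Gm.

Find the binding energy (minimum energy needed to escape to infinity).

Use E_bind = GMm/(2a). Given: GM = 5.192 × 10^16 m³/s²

Convert to SI: a = 2.234 Gm = 2.234e+09 m.
Total orbital energy is E = −GMm/(2a); binding energy is E_bind = −E = GMm/(2a).
E_bind = 5.192e+16 · 5.686e+04 / (2 · 2.234e+09) J ≈ 6.607e+11 J = 660.7 GJ.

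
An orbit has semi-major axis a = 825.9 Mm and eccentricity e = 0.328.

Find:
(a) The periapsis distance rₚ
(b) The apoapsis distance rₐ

Convert to SI: a = 825.9 Mm = 8.259e+08 m.
(a) rₚ = a(1 − e) = 8.259e+08 · (1 − 0.328) = 8.259e+08 · 0.672 ≈ 5.55e+08 m = 555 Mm.
(b) rₐ = a(1 + e) = 8.259e+08 · (1 + 0.328) = 8.259e+08 · 1.328 ≈ 1.097e+09 m = 1.097 Gm.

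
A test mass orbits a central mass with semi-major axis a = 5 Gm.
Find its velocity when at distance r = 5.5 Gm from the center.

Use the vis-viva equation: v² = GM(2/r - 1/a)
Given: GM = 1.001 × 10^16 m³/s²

Convert to SI: a = 5 Gm = 5e+09 m; r = 5.5 Gm = 5.5e+09 m.
Vis-viva: v = √(GM · (2/r − 1/a)).
2/r − 1/a = 2/5.5e+09 − 1/5e+09 = 1.63636e-10 m⁻¹.
v = √(1.001e+16 · 1.63636e-10) m/s ≈ 1280 m/s = 1.28 km/s.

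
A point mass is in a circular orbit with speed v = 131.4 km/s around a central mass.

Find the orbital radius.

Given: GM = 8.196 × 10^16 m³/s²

Convert to SI: v = 131.4 km/s = 131400 m/s.
For a circular orbit, v² = GM / r, so r = GM / v².
r = 8.196e+16 / (131400)² m ≈ 4.747e+06 m = 4.747 × 10^6 m.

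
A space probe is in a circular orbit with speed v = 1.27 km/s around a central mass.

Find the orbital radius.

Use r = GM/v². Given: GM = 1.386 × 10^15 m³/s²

Convert to SI: v = 1.27 km/s = 1270 m/s.
For a circular orbit, v² = GM / r, so r = GM / v².
r = 1.386e+15 / (1270)² m ≈ 8.593e+08 m = 859.3 Mm.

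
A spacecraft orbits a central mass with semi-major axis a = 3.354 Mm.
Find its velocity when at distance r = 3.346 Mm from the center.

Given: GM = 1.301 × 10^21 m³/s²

Convert to SI: a = 3.354 Mm = 3.354e+06 m; r = 3.346 Mm = 3.346e+06 m.
Vis-viva: v = √(GM · (2/r − 1/a)).
2/r − 1/a = 2/3.346e+06 − 1/3.354e+06 = 2.99577e-07 m⁻¹.
v = √(1.301e+21 · 2.99577e-07) m/s ≈ 1.974e+07 m/s = 1.974e+04 km/s.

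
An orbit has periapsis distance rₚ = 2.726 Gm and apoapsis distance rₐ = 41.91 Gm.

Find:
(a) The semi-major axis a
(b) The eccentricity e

Convert to SI: rₚ = 2.726 Gm = 2.726e+09 m; rₐ = 41.91 Gm = 4.191e+10 m.
(a) a = (rₚ + rₐ) / 2 = (2.726e+09 + 4.191e+10) / 2 ≈ 2.232e+10 m = 22.32 Gm.
(b) e = (rₐ − rₚ) / (rₐ + rₚ) = (4.191e+10 − 2.726e+09) / (4.191e+10 + 2.726e+09) ≈ 0.8779.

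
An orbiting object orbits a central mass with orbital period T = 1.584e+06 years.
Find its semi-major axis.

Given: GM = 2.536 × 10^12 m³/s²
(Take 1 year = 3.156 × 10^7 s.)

Convert to SI: T = 1.584e+06 years = 4.9991e+13 s.
Invert Kepler's third law: a = (GM · T² / (4π²))^(1/3).
Substituting T = 4.9991e+13 s and GM = 2.536e+12 m³/s²:
a = (2.536e+12 · (4.9991e+13)² / (4π²))^(1/3) m
a ≈ 5.435e+12 m = 5.435 Tm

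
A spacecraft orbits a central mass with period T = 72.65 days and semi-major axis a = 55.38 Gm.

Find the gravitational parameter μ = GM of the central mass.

Convert to SI: T = 72.65 days = 6.27696e+06 s; a = 55.38 Gm = 5.538e+10 m.
GM = 4π² · a³ / T².
GM = 4π² · (5.538e+10)³ / (6.27696e+06)² m³/s² ≈ 1.702e+20 m³/s² = 1.702 × 10^20 m³/s².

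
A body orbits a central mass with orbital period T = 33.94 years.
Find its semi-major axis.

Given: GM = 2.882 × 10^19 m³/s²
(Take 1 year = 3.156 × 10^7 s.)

Convert to SI: T = 33.94 years = 1.07115e+09 s.
Invert Kepler's third law: a = (GM · T² / (4π²))^(1/3).
Substituting T = 1.07115e+09 s and GM = 2.882e+19 m³/s²:
a = (2.882e+19 · (1.07115e+09)² / (4π²))^(1/3) m
a ≈ 9.426e+11 m = 9.426 × 10^11 m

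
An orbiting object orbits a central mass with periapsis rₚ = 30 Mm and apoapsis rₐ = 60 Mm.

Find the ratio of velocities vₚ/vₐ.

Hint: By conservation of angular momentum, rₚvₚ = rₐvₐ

Convert to SI: rₚ = 30 Mm = 3e+07 m; rₐ = 60 Mm = 6e+07 m.
Conservation of angular momentum gives rₚvₚ = rₐvₐ, so vₚ/vₐ = rₐ/rₚ.
vₚ/vₐ = 6e+07 / 3e+07 ≈ 2.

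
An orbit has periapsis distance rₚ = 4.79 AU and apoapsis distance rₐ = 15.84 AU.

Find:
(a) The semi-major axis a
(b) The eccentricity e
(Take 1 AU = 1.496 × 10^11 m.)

Convert to SI: rₚ = 4.79 AU = 7.16584e+11 m; rₐ = 15.84 AU = 2.36966e+12 m.
(a) a = (rₚ + rₐ) / 2 = (7.16584e+11 + 2.36966e+12) / 2 ≈ 1.543e+12 m = 10.31 AU.
(b) e = (rₐ − rₚ) / (rₐ + rₚ) = (2.36966e+12 − 7.16584e+11) / (2.36966e+12 + 7.16584e+11) ≈ 0.5356.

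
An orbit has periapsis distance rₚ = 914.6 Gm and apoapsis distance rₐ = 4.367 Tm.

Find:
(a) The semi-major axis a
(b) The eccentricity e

Convert to SI: rₚ = 914.6 Gm = 9.146e+11 m; rₐ = 4.367 Tm = 4.367e+12 m.
(a) a = (rₚ + rₐ) / 2 = (9.146e+11 + 4.367e+12) / 2 ≈ 2.641e+12 m = 2.641 Tm.
(b) e = (rₐ − rₚ) / (rₐ + rₚ) = (4.367e+12 − 9.146e+11) / (4.367e+12 + 9.146e+11) ≈ 0.6537.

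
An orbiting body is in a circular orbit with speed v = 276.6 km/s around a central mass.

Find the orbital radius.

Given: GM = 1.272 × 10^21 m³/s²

Convert to SI: v = 276.6 km/s = 276600 m/s.
For a circular orbit, v² = GM / r, so r = GM / v².
r = 1.272e+21 / (276600)² m ≈ 1.663e+10 m = 1.663 × 10^10 m.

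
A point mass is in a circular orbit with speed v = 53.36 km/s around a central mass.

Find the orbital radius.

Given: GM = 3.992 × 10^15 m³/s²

Convert to SI: v = 53.36 km/s = 53360 m/s.
For a circular orbit, v² = GM / r, so r = GM / v².
r = 3.992e+15 / (53360)² m ≈ 1.402e+06 m = 1.402 × 10^6 m.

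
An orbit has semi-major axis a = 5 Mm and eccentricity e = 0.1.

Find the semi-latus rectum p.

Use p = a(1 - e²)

Convert to SI: a = 5 Mm = 5e+06 m.
p = a (1 − e²).
p = 5e+06 · (1 − (0.1)²) = 5e+06 · 0.99 ≈ 4.95e+06 m = 4.95 Mm.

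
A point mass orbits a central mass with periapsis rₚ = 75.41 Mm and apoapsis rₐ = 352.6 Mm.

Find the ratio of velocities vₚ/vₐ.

Convert to SI: rₚ = 75.41 Mm = 7.541e+07 m; rₐ = 352.6 Mm = 3.526e+08 m.
Conservation of angular momentum gives rₚvₚ = rₐvₐ, so vₚ/vₐ = rₐ/rₚ.
vₚ/vₐ = 3.526e+08 / 7.541e+07 ≈ 4.676.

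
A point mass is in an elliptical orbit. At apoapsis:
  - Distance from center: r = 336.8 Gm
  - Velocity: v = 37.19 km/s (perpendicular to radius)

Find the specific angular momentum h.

Convert to SI: r = 336.8 Gm = 3.368e+11 m; v = 37.19 km/s = 37190 m/s.
With v perpendicular to r, h = r · v.
h = 3.368e+11 · 37190 m²/s ≈ 1.253e+16 m²/s.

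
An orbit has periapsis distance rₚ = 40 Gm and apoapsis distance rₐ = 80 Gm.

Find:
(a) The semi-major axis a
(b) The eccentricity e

Convert to SI: rₚ = 40 Gm = 4e+10 m; rₐ = 80 Gm = 8e+10 m.
(a) a = (rₚ + rₐ) / 2 = (4e+10 + 8e+10) / 2 ≈ 6e+10 m = 60 Gm.
(b) e = (rₐ − rₚ) / (rₐ + rₚ) = (8e+10 − 4e+10) / (8e+10 + 4e+10) ≈ 0.3333.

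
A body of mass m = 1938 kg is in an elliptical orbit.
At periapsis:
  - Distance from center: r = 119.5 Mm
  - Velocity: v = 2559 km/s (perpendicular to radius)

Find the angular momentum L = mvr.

Convert to SI: r = 119.5 Mm = 1.195e+08 m; v = 2559 km/s = 2.559e+06 m/s.
Since v is perpendicular to r, L = m · v · r.
L = 1938 · 2.559e+06 · 1.195e+08 kg·m²/s ≈ 5.926e+17 kg·m²/s.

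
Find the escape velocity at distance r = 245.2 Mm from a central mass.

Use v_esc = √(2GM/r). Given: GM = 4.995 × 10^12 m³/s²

Convert to SI: r = 245.2 Mm = 2.452e+08 m.
Escape velocity comes from setting total energy to zero: ½v² − GM/r = 0 ⇒ v_esc = √(2GM / r).
v_esc = √(2 · 4.995e+12 / 2.452e+08) m/s ≈ 201.8 m/s = 201.8 m/s.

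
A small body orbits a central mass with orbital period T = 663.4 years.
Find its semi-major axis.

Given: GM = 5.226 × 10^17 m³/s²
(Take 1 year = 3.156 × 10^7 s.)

Convert to SI: T = 663.4 years = 2.09369e+10 s.
Invert Kepler's third law: a = (GM · T² / (4π²))^(1/3).
Substituting T = 2.09369e+10 s and GM = 5.226e+17 m³/s²:
a = (5.226e+17 · (2.09369e+10)² / (4π²))^(1/3) m
a ≈ 1.797e+12 m = 1.797 Tm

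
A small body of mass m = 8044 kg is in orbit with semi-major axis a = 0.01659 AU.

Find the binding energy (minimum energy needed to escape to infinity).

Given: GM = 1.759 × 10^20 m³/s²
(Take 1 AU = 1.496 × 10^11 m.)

Convert to SI: a = 0.01659 AU = 2.48186e+09 m.
Total orbital energy is E = −GMm/(2a); binding energy is E_bind = −E = GMm/(2a).
E_bind = 1.759e+20 · 8044 / (2 · 2.48186e+09) J ≈ 2.851e+14 J = 285.1 TJ.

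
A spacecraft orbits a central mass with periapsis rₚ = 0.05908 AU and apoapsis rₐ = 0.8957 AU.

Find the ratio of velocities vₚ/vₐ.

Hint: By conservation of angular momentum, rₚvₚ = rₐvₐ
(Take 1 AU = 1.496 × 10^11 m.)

Convert to SI: rₚ = 0.05908 AU = 8.83837e+09 m; rₐ = 0.8957 AU = 1.33997e+11 m.
Conservation of angular momentum gives rₚvₚ = rₐvₐ, so vₚ/vₐ = rₐ/rₚ.
vₚ/vₐ = 1.33997e+11 / 8.83837e+09 ≈ 15.16.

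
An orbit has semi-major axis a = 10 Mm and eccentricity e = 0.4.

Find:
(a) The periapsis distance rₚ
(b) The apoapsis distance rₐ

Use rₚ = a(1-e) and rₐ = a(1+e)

Convert to SI: a = 10 Mm = 1e+07 m.
(a) rₚ = a(1 − e) = 1e+07 · (1 − 0.4) = 1e+07 · 0.6 ≈ 6e+06 m = 6 Mm.
(b) rₐ = a(1 + e) = 1e+07 · (1 + 0.4) = 1e+07 · 1.4 ≈ 1.4e+07 m = 14 Mm.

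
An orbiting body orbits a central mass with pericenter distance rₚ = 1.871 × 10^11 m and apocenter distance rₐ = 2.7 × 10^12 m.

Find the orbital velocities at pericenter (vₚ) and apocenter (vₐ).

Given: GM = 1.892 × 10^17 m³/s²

Use the vis-viva equation v² = GM(2/r − 1/a) with a = (rₚ + rₐ)/2 = (1.871e+11 + 2.7e+12)/2 = 1.44355e+12 m.
vₚ = √(GM · (2/rₚ − 1/a)) = √(1.892e+17 · (2/1.871e+11 − 1/1.44355e+12)) m/s ≈ 1375 m/s = 1.375 km/s.
vₐ = √(GM · (2/rₐ − 1/a)) = √(1.892e+17 · (2/2.7e+12 − 1/1.44355e+12)) m/s ≈ 95.3 m/s = 95.3 m/s.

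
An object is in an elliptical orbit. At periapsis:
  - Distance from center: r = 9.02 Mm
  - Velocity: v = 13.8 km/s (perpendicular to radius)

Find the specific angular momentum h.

Convert to SI: r = 9.02 Mm = 9.02e+06 m; v = 13.8 km/s = 13800 m/s.
With v perpendicular to r, h = r · v.
h = 9.02e+06 · 13800 m²/s ≈ 1.245e+11 m²/s.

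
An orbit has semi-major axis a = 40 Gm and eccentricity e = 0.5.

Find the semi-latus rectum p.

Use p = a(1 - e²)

Convert to SI: a = 40 Gm = 4e+10 m.
p = a (1 − e²).
p = 4e+10 · (1 − (0.5)²) = 4e+10 · 0.75 ≈ 3e+10 m = 30 Gm.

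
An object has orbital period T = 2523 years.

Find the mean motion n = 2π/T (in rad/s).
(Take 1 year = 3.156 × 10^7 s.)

Convert to SI: T = 2523 years = 7.96259e+10 s.
n = 2π / T.
n = 2π / 7.96259e+10 s ≈ 7.891e-11 rad/s.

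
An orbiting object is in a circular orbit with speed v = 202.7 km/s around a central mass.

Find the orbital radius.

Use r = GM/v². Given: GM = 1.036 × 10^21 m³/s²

Convert to SI: v = 202.7 km/s = 202700 m/s.
For a circular orbit, v² = GM / r, so r = GM / v².
r = 1.036e+21 / (202700)² m ≈ 2.521e+10 m = 25.21 Gm.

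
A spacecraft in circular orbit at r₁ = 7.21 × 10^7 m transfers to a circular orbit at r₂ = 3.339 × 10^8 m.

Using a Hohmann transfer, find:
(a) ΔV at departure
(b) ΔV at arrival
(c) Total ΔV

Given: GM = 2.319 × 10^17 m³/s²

Transfer semi-major axis: a_t = (r₁ + r₂)/2 = (7.21e+07 + 3.339e+08)/2 = 2.03e+08 m.
Circular speeds: v₁ = √(GM/r₁) = 56713 m/s, v₂ = √(GM/r₂) = 26353.7 m/s.
Transfer speeds (vis-viva v² = GM(2/r − 1/a_t)): v₁ᵗ = 72734.9 m/s, v₂ᵗ = 15705.9 m/s.
(a) ΔV₁ = |v₁ᵗ − v₁| ≈ 1.602e+04 m/s = 16.02 km/s.
(b) ΔV₂ = |v₂ − v₂ᵗ| ≈ 1.065e+04 m/s = 10.65 km/s.
(c) ΔV_total = ΔV₁ + ΔV₂ ≈ 2.667e+04 m/s = 26.67 km/s.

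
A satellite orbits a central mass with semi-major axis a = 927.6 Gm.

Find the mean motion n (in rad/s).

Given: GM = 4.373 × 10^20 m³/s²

Convert to SI: a = 927.6 Gm = 9.276e+11 m.
n = √(GM / a³).
n = √(4.373e+20 / (9.276e+11)³) rad/s ≈ 2.341e-08 rad/s.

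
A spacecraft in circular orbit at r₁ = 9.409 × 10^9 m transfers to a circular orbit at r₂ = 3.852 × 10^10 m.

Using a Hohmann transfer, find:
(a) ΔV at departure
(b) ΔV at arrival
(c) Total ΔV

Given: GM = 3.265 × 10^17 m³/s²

Transfer semi-major axis: a_t = (r₁ + r₂)/2 = (9.409e+09 + 3.852e+10)/2 = 2.39645e+10 m.
Circular speeds: v₁ = √(GM/r₁) = 5890.74 m/s, v₂ = √(GM/r₂) = 2911.38 m/s.
Transfer speeds (vis-viva v² = GM(2/r − 1/a_t)): v₁ᵗ = 7468.42 m/s, v₂ᵗ = 1824.26 m/s.
(a) ΔV₁ = |v₁ᵗ − v₁| ≈ 1578 m/s = 1.578 km/s.
(b) ΔV₂ = |v₂ − v₂ᵗ| ≈ 1087 m/s = 1.087 km/s.
(c) ΔV_total = ΔV₁ + ΔV₂ ≈ 2665 m/s = 2.665 km/s.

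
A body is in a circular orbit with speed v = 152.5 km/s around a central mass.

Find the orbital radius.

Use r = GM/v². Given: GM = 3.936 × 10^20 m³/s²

Convert to SI: v = 152.5 km/s = 152500 m/s.
For a circular orbit, v² = GM / r, so r = GM / v².
r = 3.936e+20 / (152500)² m ≈ 1.692e+10 m = 1.692 × 10^10 m.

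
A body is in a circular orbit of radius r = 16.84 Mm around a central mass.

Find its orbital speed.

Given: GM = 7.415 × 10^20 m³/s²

Convert to SI: r = 16.84 Mm = 1.684e+07 m.
For a circular orbit, gravity supplies the centripetal force, so v = √(GM / r).
v = √(7.415e+20 / 1.684e+07) m/s ≈ 6.636e+06 m/s = 6636 km/s.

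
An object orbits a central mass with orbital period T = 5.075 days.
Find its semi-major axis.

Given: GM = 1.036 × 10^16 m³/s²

Convert to SI: T = 5.075 days = 438480 s.
Invert Kepler's third law: a = (GM · T² / (4π²))^(1/3).
Substituting T = 438480 s and GM = 1.036e+16 m³/s²:
a = (1.036e+16 · (438480)² / (4π²))^(1/3) m
a ≈ 3.695e+08 m = 369.5 Mm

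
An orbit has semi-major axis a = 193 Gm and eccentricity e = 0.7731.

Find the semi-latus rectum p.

Convert to SI: a = 193 Gm = 1.93e+11 m.
p = a (1 − e²).
p = 1.93e+11 · (1 − (0.7731)²) = 1.93e+11 · 0.402316 ≈ 7.765e+10 m = 77.65 Gm.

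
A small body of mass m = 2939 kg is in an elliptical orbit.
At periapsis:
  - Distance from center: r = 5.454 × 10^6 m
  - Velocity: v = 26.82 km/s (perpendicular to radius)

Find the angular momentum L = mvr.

Convert to SI: v = 26.82 km/s = 26820 m/s.
Since v is perpendicular to r, L = m · v · r.
L = 2939 · 26820 · 5.454e+06 kg·m²/s ≈ 4.299e+14 kg·m²/s.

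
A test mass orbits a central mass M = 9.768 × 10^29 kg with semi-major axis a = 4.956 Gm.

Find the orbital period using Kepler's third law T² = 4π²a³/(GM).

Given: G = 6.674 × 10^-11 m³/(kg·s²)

Convert to SI: a = 4.956 Gm = 4.956e+09 m.
GM = G · M = 6.674e-11 · 9.768e+29 = 6.51916e+19 m³/s².
Kepler's third law: T = 2π √(a³ / GM).
Substituting a = 4.956e+09 m and GM = 6.51916e+19 m³/s²:
T = 2π √((4.956e+09)³ / 6.51916e+19) s
T ≈ 2.715e+05 s = 3.142 days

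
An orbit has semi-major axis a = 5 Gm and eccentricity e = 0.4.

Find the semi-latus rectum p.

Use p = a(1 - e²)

Convert to SI: a = 5 Gm = 5e+09 m.
p = a (1 − e²).
p = 5e+09 · (1 − (0.4)²) = 5e+09 · 0.84 ≈ 4.2e+09 m = 4.2 Gm.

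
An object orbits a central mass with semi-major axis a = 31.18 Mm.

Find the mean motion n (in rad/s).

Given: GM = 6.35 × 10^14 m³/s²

Convert to SI: a = 31.18 Mm = 3.118e+07 m.
n = √(GM / a³).
n = √(6.35e+14 / (3.118e+07)³) rad/s ≈ 0.0001447 rad/s.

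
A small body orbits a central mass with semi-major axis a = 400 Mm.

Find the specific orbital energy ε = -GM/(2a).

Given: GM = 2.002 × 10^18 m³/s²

Convert to SI: a = 400 Mm = 4e+08 m.
ε = −GM / (2a).
ε = −2.002e+18 / (2 · 4e+08) J/kg ≈ -2.502e+09 J/kg = -2.502 GJ/kg.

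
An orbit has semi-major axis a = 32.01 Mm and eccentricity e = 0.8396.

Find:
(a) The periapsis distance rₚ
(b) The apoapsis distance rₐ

Convert to SI: a = 32.01 Mm = 3.201e+07 m.
(a) rₚ = a(1 − e) = 3.201e+07 · (1 − 0.8396) = 3.201e+07 · 0.1604 ≈ 5.134e+06 m = 5.134 Mm.
(b) rₐ = a(1 + e) = 3.201e+07 · (1 + 0.8396) = 3.201e+07 · 1.8396 ≈ 5.889e+07 m = 58.89 Mm.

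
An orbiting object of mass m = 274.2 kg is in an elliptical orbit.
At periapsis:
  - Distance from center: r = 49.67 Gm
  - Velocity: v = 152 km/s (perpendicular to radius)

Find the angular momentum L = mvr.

Convert to SI: r = 49.67 Gm = 4.967e+10 m; v = 152 km/s = 152000 m/s.
Since v is perpendicular to r, L = m · v · r.
L = 274.2 · 152000 · 4.967e+10 kg·m²/s ≈ 2.07e+18 kg·m²/s.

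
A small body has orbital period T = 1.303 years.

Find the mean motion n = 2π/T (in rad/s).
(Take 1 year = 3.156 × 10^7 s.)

Convert to SI: T = 1.303 years = 4.11227e+07 s.
n = 2π / T.
n = 2π / 4.11227e+07 s ≈ 1.528e-07 rad/s.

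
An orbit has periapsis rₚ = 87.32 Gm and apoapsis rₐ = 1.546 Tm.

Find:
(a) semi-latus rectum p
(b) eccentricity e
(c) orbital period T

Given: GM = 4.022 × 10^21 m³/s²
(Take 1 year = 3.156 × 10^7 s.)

Convert to SI: rₚ = 87.32 Gm = 8.732e+10 m; rₐ = 1.546 Tm = 1.546e+12 m.
(a) From a = (rₚ + rₐ)/2 = 8.1666e+11 m and e = (rₐ − rₚ)/(rₐ + rₚ) = 0.893077, p = a(1 − e²) = 8.1666e+11 · (1 − (0.893077)²) ≈ 1.653e+11 m
(b) e = (rₐ − rₚ)/(rₐ + rₚ) = (1.546e+12 − 8.732e+10)/(1.546e+12 + 8.732e+10) ≈ 0.8931
(c) With a = (rₚ + rₐ)/2 = 8.1666e+11 m, T = 2π √(a³/GM) = 2π √((8.1666e+11)³/4.022e+21) s ≈ 7.312e+07 s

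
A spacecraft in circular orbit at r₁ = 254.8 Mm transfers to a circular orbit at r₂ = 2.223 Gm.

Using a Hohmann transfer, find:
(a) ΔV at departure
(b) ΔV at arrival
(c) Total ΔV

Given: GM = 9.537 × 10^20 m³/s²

Convert to SI: r₁ = 254.8 Mm = 2.548e+08 m; r₂ = 2.223 Gm = 2.223e+09 m.
Transfer semi-major axis: a_t = (r₁ + r₂)/2 = (2.548e+08 + 2.223e+09)/2 = 1.2389e+09 m.
Circular speeds: v₁ = √(GM/r₁) = 1.93467e+06 m/s, v₂ = √(GM/r₂) = 654992 m/s.
Transfer speeds (vis-viva v² = GM(2/r − 1/a_t)): v₁ᵗ = 2.59154e+06 m/s, v₂ᵗ = 297042 m/s.
(a) ΔV₁ = |v₁ᵗ − v₁| ≈ 6.569e+05 m/s = 656.9 km/s.
(b) ΔV₂ = |v₂ − v₂ᵗ| ≈ 3.58e+05 m/s = 358 km/s.
(c) ΔV_total = ΔV₁ + ΔV₂ ≈ 1.015e+06 m/s = 1015 km/s.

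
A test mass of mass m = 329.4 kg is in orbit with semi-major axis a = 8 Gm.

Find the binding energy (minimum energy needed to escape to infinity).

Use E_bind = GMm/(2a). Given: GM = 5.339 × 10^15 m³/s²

Convert to SI: a = 8 Gm = 8e+09 m.
Total orbital energy is E = −GMm/(2a); binding energy is E_bind = −E = GMm/(2a).
E_bind = 5.339e+15 · 329.4 / (2 · 8e+09) J ≈ 1.099e+08 J = 109.9 MJ.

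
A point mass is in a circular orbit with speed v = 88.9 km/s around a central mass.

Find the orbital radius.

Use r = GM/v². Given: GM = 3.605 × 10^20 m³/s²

Convert to SI: v = 88.9 km/s = 88900 m/s.
For a circular orbit, v² = GM / r, so r = GM / v².
r = 3.605e+20 / (88900)² m ≈ 4.561e+10 m = 45.61 Gm.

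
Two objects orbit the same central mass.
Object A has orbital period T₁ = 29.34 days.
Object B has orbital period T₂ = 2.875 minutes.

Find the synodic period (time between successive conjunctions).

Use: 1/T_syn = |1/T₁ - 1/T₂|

Convert to SI: T₁ = 29.34 days = 2.53498e+06 s; T₂ = 2.875 minutes = 172.5 s.
T_syn = |T₁ · T₂ / (T₁ − T₂)|.
T_syn = |2.53498e+06 · 172.5 / (2.53498e+06 − 172.5)| s ≈ 172.5 s = 2.875 minutes.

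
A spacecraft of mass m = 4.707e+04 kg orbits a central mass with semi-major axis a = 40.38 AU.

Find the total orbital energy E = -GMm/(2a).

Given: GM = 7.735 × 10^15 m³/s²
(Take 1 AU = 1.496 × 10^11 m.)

Convert to SI: a = 40.38 AU = 6.04085e+12 m.
E = −GMm / (2a).
E = −7.735e+15 · 4.707e+04 / (2 · 6.04085e+12) J ≈ -3.014e+07 J = -30.14 MJ.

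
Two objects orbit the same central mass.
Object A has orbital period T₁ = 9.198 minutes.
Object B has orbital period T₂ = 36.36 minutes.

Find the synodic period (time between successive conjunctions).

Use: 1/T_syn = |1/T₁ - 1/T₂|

Convert to SI: T₁ = 9.198 minutes = 551.88 s; T₂ = 36.36 minutes = 2181.6 s.
T_syn = |T₁ · T₂ / (T₁ − T₂)|.
T_syn = |551.88 · 2181.6 / (551.88 − 2181.6)| s ≈ 738.8 s = 12.31 minutes.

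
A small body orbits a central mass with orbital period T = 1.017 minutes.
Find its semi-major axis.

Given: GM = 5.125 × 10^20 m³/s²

Convert to SI: T = 1.017 minutes = 61.02 s.
Invert Kepler's third law: a = (GM · T² / (4π²))^(1/3).
Substituting T = 61.02 s and GM = 5.125e+20 m³/s²:
a = (5.125e+20 · (61.02)² / (4π²))^(1/3) m
a ≈ 3.643e+07 m = 36.43 Mm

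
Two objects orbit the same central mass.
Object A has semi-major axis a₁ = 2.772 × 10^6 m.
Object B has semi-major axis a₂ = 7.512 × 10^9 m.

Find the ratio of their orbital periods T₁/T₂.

From Kepler's third law, (T₁/T₂)² = (a₁/a₂)³, so T₁/T₂ = (a₁/a₂)^(3/2).
a₁/a₂ = 2.772e+06 / 7.512e+09 = 0.00036901.
T₁/T₂ = (0.00036901)^(3/2) ≈ 7.089e-06.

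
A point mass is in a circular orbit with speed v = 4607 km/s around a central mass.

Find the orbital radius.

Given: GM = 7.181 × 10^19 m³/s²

Convert to SI: v = 4607 km/s = 4.607e+06 m/s.
For a circular orbit, v² = GM / r, so r = GM / v².
r = 7.181e+19 / (4.607e+06)² m ≈ 3.383e+06 m = 3.383 Mm.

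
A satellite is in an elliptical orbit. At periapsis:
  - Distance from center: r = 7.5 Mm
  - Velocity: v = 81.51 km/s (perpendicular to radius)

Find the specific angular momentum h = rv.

Convert to SI: r = 7.5 Mm = 7.5e+06 m; v = 81.51 km/s = 81510 m/s.
With v perpendicular to r, h = r · v.
h = 7.5e+06 · 81510 m²/s ≈ 6.113e+11 m²/s.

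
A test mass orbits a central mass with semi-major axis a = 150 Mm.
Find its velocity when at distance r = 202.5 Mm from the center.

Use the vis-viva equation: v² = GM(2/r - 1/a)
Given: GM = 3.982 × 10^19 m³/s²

Convert to SI: a = 150 Mm = 1.5e+08 m; r = 202.5 Mm = 2.025e+08 m.
Vis-viva: v = √(GM · (2/r − 1/a)).
2/r − 1/a = 2/2.025e+08 − 1/1.5e+08 = 3.20988e-09 m⁻¹.
v = √(3.982e+19 · 3.20988e-09) m/s ≈ 3.575e+05 m/s = 357.5 km/s.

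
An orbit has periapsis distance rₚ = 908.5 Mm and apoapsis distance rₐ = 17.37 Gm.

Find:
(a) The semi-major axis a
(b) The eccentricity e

Convert to SI: rₚ = 908.5 Mm = 9.085e+08 m; rₐ = 17.37 Gm = 1.737e+10 m.
(a) a = (rₚ + rₐ) / 2 = (9.085e+08 + 1.737e+10) / 2 ≈ 9.139e+09 m = 9.139 Gm.
(b) e = (rₐ − rₚ) / (rₐ + rₚ) = (1.737e+10 − 9.085e+08) / (1.737e+10 + 9.085e+08) ≈ 0.9006.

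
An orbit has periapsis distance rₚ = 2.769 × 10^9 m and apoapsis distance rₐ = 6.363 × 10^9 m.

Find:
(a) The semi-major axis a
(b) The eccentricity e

(a) a = (rₚ + rₐ) / 2 = (2.769e+09 + 6.363e+09) / 2 ≈ 4.566e+09 m = 4.566 × 10^9 m.
(b) e = (rₐ − rₚ) / (rₐ + rₚ) = (6.363e+09 − 2.769e+09) / (6.363e+09 + 2.769e+09) ≈ 0.3936.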